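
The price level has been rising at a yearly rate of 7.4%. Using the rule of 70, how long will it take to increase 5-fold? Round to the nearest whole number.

At 7.4% it doubles every 70/7.4 ≈ 9.46 years.
Reaching 5× takes log₂(5) ≈ 2.32 doublings.
2.32 × 9.46 ≈ 22 years.

about 22 years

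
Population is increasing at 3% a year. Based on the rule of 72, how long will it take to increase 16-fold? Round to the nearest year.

around 96 years

Doubling time ≈ 72/3 = 24.00 years.
Getting to 16× needs 4 doublings: 4 × 24.00 ≈ 96 years.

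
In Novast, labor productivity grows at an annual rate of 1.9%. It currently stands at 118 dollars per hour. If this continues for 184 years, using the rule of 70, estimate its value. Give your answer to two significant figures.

around 3800 dollars per hour

It doubles every 70/1.9 ≈ 36.84 years, so 184 years is 4.99 doublings.
2^4.99 ≈ 31.78; 118 × 31.78 ≈ 3800 dollars per hour.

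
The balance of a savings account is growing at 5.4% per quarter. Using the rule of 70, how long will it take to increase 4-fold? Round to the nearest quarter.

26 quarters

At 5.4% it doubles every 70/5.4 ≈ 12.96 quarters.
4× is 2 doublings, so 2 × 12.96 ≈ 26 quarters.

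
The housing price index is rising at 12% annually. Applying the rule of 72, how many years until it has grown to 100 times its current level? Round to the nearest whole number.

approximately 40 years

Doubling time ≈ 72/12 = 6.00 years.
100× is log₂ 100 ≈ 6.64 doublings, so ≈ 6.64 × 6.00 = 40 years.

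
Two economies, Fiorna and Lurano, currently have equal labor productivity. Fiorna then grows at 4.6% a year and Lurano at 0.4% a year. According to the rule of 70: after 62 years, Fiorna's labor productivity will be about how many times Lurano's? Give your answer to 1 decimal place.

Fiorna pulls ahead at 4.2 pp per year, so the ratio doubles every 70/4.2 ≈ 16.67 years.
In 62 years that's 3.72 doublings: 2^3.72 ≈ 13.2.

13.2 times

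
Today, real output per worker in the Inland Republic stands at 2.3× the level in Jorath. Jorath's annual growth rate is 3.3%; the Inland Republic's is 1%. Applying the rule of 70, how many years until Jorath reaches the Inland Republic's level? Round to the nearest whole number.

The growth-rate gap is 3.3% − 1% = 2.3 percentage points.
So the ratio between them halves every 70/2.3 ≈ 30.43 years.
A 2.3× gap takes log₂(2.3) ≈ 1.20 halvings to close: 1.20 × 30.43 ≈ 37 years.

around 37 years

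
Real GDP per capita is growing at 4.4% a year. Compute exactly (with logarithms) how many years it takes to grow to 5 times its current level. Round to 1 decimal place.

37.4 years

t = ln(5) / ln(1 + 0.044) = 1.6094 / 0.043059 ≈ 37.38.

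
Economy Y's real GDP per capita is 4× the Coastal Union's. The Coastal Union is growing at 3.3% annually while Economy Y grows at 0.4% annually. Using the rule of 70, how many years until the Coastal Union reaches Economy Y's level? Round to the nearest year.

The growth-rate gap is 3.3% − 0.4% = 2.9 percentage points.
So the ratio between them halves every 70/2.9 ≈ 24.14 years.
A 4× gap closes after 2 halvings: 2 × 24.14 ≈ 48 years.

≈ 48 years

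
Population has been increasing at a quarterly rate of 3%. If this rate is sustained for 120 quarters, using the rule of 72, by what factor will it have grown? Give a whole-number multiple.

about 32 times

72/3 ≈ 24.00 quarters per doubling.
120 quarters fits 5 doublings: 2^5 = 32.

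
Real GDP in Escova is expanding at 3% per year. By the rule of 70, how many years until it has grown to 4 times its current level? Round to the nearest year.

around 47 years

One doubling takes 70/3 = 23.33 years.
4× is 2 doublings, so 2 × 23.33 ≈ 47 years.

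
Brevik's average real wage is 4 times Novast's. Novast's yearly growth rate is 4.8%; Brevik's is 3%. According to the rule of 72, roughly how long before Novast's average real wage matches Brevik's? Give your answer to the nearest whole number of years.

80 years

Novast gains on Brevik at 4.8% − 3% = 1.8 points a year.
At that relative rate the gap halves every 72/1.8 ≈ 40.00 years.
A 4 times gap closes after 2 halvings: 2 × 40.00 ≈ 80 years.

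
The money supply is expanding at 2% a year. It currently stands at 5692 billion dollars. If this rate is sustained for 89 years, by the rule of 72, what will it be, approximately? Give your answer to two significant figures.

≈ 32000 billion dollars

Doubling time ≈ 72/2 = 36.00 years.
89 years is 89/36.00 ≈ 2.47 doublings, a factor of 2^2.47 ≈ 5.54.
5692 × 5.54 ≈ 32000 billion dollars.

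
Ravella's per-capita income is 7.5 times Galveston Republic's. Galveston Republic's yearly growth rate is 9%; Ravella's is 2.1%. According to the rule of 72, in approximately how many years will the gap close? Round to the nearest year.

The growth-rate gap is 9% − 2.1% = 6.9 percentage points.
So the ratio between them halves every 72/6.9 ≈ 10.43 years.
A 7.5 times gap takes log₂(7.5) ≈ 2.91 halvings to close: 2.91 × 10.43 ≈ 30 years.

about 30 years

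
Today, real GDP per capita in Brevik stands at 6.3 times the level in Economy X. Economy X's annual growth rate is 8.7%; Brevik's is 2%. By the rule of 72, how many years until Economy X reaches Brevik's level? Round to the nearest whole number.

The growth-rate gap is 8.7% − 2% = 6.7 percentage points.
So the ratio between them halves every 72/6.7 ≈ 10.75 years.
A 6.3 times gap takes log₂(6.3) ≈ 2.66 halvings to close: 2.66 × 10.75 ≈ 29 years.

≈ 29 years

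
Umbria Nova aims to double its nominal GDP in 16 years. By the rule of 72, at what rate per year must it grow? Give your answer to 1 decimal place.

72 / 16 ≈ 4.50, so about 4.5% per year.

≈ 4.5%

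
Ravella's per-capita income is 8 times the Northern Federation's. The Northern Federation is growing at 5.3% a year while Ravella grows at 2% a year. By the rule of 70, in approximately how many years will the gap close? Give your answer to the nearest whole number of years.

the Northern Federation gains on Ravella at 5.3% − 2% = 3.3 points a year.
At that relative rate the gap halves every 70/3.3 ≈ 21.21 years.
An 8 times gap closes after 3 halvings: 3 × 21.21 ≈ 64 years.

roughly 64 years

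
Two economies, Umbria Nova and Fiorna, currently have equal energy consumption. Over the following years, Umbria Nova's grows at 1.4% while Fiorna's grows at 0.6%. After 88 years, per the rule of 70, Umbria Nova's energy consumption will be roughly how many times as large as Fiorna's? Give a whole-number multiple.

about 2 times

Rate gap = 1.4% − 0.6% = 0.8 points.
The ratio doubles every 70/0.8 ≈ 87.50 years.
88/87.50 ≈ 1.01 doublings → ratio ≈ 2^1.01 ≈ 2.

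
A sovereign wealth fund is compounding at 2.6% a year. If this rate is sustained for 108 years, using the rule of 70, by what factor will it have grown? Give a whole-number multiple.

At 2.6% one doubling takes ≈ 26.92 years; 108 years is 4 of them, so ×16.

approximately 16 times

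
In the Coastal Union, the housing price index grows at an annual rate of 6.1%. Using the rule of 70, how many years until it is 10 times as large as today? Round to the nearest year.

At 6.1% it doubles every 70/6.1 ≈ 11.48 years.
Reaching 10× takes log₂(10) ≈ 3.32 doublings.
3.32 × 11.48 ≈ 38 years.

around 38 years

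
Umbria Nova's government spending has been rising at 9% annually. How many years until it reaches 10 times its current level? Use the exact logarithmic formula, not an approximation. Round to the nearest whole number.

27 years

t = ln(10) / ln(1 + 0.09) = 2.3026 / 0.086178 ≈ 26.72.
≈ 27 years.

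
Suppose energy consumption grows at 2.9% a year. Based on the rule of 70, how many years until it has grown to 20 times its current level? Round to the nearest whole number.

One doubling takes 70/2.9 = 24.14 years.
Reaching 20× takes log₂(20) ≈ 4.32 doublings.
4.32 × 24.14 ≈ 104 years.

≈ 104 years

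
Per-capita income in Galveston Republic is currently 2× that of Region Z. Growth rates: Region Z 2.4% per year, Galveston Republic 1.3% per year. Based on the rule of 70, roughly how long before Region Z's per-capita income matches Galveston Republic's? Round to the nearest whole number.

≈ 64 years

The growth-rate gap is 2.4% − 1.3% = 1.1 percentage points.
So the ratio between them halves every 70/1.1 ≈ 63.64 years.
A 2× gap closes after 1 halving: 1 × 63.64 ≈ 64 years.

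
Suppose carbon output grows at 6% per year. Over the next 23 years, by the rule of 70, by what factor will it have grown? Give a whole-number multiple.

4 times

At 6% one doubling takes ≈ 11.67 years; 23 years is 2 of them, so ×4.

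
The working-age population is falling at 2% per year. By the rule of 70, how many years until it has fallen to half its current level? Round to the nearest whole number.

The rule works in reverse for decay: 70/2 ≈ 35.00 years to halve.

35 years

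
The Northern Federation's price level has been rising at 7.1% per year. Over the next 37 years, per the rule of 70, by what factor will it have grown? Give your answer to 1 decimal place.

Doubling time ≈ 70/7.1 = 9.86 years.
37 years / 9.86 ≈ 3.75 doublings → factor 2^3.75 ≈ 13.5.

around 13.5 times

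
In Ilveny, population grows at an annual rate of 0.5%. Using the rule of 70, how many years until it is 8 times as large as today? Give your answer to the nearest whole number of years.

≈ 420 years

At 0.5% it doubles every 70/0.5 ≈ 140.00 years.
Getting to 8× needs 3 doublings: 3 × 140.00 ≈ 420 years.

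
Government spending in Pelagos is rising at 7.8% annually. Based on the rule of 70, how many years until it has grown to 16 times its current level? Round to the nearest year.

≈ 36 years

Doubling time ≈ 70/7.8 = 8.97 years.
16 = 2^4, so 4 doublings → 36 years.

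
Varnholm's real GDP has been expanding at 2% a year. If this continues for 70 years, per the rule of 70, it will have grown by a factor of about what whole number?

Doubling time ≈ 70/2 = 35.00 years.
70/35.00 ≈ 2 doublings, so about 2^2 = 4×.

around 4 times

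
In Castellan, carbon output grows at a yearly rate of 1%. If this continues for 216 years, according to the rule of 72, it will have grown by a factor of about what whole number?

At 1% one doubling takes ≈ 72.00 years; 216 years is 3 of them, so ×8.

around 8 times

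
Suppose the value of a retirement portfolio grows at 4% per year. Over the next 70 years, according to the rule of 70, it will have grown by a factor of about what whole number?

At 4% one doubling takes ≈ 17.50 years; 70 years is 4 of them, so ×16.

roughly 16 times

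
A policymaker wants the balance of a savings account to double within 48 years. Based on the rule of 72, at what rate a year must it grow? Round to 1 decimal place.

72 / 48 ≈ 1.50, so about 1.5% a year.

roughly 1.5% a year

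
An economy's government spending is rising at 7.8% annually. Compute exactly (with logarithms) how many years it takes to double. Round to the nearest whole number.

9 years

t = ln(2) / ln(1 + 0.078) = 0.6931 / 0.075107 ≈ 9.23.
≈ 9 years.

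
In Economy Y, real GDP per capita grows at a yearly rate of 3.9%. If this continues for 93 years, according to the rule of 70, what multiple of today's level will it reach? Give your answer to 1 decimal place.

Doubling time ≈ 70/3.9 = 17.95 years.
93 years / 17.95 ≈ 5.18 doublings → factor 2^5.18 ≈ 36.3.

roughly 36.3 times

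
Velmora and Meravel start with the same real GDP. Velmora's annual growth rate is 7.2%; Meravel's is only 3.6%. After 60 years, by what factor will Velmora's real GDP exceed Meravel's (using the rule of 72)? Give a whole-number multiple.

around 8 times

Velmora pulls ahead at 3.6 pp per year, so the ratio doubles every 72/3.6 ≈ 20.00 years.
In 60 years that's 3.00 doublings: 2^3.00 ≈ 8.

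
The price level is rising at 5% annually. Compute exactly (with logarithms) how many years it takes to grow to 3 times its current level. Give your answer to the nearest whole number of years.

t = ln(3) / ln(1 + 0.05) = 1.0986 / 0.048790 ≈ 22.52.
≈ 23 years.

23 years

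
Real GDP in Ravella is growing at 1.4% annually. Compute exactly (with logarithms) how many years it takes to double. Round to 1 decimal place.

t = ln(2) / ln(1 + 0.014) = 0.6931 / 0.013903 ≈ 49.85.

49.9 years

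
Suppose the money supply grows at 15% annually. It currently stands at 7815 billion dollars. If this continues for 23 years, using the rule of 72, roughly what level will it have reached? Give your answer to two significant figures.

around 220000 billion dollars

It doubles every 72/15 ≈ 4.80 years, so 23 years is 4.79 doublings.
2^4.79 ≈ 27.67; 7815 × 27.67 ≈ 220000 billion dollars.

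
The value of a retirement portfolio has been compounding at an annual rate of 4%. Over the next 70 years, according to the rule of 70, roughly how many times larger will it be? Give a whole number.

≈ 16 times

Doubling time ≈ 70/4 = 17.50 years.
70/17.50 ≈ 4 doublings, so about 2^4 = 16×.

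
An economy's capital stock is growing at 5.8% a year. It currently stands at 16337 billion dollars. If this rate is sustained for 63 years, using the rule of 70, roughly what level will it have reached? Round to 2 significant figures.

roughly 610000 billion dollars

It doubles every 70/5.8 ≈ 12.07 years, so 63 years is 5.22 doublings.
2^5.22 ≈ 37.27; 16337 × 37.27 ≈ 610000 billion dollars.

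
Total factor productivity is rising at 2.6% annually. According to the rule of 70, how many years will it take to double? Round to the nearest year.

≈ 27 years

At 2.6%, doubling takes about 70/2.6 = 26.92 years.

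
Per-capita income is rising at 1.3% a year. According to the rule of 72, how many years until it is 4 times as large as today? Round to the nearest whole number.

about 111 years

One doubling takes 72/1.3 = 55.38 years.
4 = 2^2, so 2 doublings → 111 years.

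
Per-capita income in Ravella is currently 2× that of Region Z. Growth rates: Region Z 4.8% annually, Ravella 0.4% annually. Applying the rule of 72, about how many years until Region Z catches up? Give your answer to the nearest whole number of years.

What matters is the difference: 4.4 pp.
Rule of 72 on the gap: the ratio halves every 72/4.4 ≈ 16.36 years.
A 2× gap closes after 1 halving: 1 × 16.36 ≈ 16 years.

about 16 years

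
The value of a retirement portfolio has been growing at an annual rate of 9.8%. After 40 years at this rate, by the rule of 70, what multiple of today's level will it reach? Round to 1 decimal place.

Doubling time ≈ 70/9.8 = 7.14 years.
40 years / 7.14 ≈ 5.60 doublings → factor 2^5.60 ≈ 48.5.

around 48.5 times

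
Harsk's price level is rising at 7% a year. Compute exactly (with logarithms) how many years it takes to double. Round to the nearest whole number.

t = ln(2) / ln(1 + 0.07) = 0.6931 / 0.067659 ≈ 10.24.
≈ 10 years.

10 years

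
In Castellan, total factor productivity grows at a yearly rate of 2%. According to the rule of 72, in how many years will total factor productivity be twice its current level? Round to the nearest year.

At 2%, doubling takes about 72/2 = 36.00 years.

approximately 36 years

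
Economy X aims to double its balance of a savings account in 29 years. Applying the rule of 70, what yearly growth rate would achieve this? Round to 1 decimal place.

2.4%

70 / 29 ≈ 2.41, so about 2.4% per year.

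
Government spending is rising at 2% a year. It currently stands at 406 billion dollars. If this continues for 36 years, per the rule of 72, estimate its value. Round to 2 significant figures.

810 billion dollars

It doubles every 72/2 ≈ 36.00 years, so 36 years is 1.00 doublings.
2^1.00 ≈ 2.00; 406 × 2.00 ≈ 810 billion dollars.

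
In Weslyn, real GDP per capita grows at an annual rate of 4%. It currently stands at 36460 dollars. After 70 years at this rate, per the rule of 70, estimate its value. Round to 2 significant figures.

approximately 580000 dollars

It doubles every 70/4 ≈ 17.50 years, so 70 years is 4.00 doublings.
2^4.00 ≈ 16.00; 36460 × 16.00 ≈ 580000 dollars.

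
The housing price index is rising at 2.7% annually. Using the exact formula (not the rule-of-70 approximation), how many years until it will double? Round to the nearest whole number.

26 years

t = ln(2) / ln(1 + 0.027) = 0.6931 / 0.026642 ≈ 26.02.
≈ 26 years.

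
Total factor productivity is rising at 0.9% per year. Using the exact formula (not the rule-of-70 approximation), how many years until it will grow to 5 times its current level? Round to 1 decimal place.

t = ln(5) / ln(1 + 0.009) = 1.6094 / 0.008960 ≈ 179.62.

179.6 years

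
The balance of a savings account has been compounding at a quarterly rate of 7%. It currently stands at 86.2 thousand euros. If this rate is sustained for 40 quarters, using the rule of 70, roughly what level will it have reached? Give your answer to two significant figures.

approximately 1400 thousand euros

Doubling time ≈ 70/7 = 10.00 quarters.
40 quarters is 40/10.00 ≈ 4.00 doublings, a factor of 2^4.00 ≈ 16.00.
86.2 × 16.00 ≈ 1400 thousand euros.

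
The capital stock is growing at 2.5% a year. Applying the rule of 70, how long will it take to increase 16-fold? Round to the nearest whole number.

roughly 112 years

At 2.5% it doubles every 70/2.5 ≈ 28.00 years.
Getting to 16× needs 4 doublings: 4 × 28.00 ≈ 112 years.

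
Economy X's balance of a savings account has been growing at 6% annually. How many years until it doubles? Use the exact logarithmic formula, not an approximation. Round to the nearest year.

t = ln(2) / ln(1 + 0.06) = 0.6931 / 0.058269 ≈ 11.89.
≈ 12 years.

12 years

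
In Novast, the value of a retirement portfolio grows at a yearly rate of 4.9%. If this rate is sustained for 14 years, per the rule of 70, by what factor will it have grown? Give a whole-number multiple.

At 4.9% one doubling takes ≈ 14.29 years; 14 years is 1 of them, so ×2.

approximately 2 times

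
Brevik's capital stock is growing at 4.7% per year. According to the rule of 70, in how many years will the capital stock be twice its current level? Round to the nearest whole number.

roughly 15 years

At 4.7%, doubling takes about 70/4.7 = 14.89 years.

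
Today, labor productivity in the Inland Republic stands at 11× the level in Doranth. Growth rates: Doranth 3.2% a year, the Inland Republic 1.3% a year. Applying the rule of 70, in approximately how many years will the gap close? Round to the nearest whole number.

about 127 years

What matters is the difference: 1.9 pp.
Rule of 70 on the gap: the ratio halves every 70/1.9 ≈ 36.84 years.
An 11× gap takes log₂(11) ≈ 3.46 halvings to close: 3.46 × 36.84 ≈ 127 years.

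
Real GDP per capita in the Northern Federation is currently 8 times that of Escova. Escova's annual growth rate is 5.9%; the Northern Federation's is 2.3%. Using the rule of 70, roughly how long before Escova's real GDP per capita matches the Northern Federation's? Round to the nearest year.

≈ 58 years

What matters is the difference: 3.6 pp.
Rule of 70 on the gap: the ratio halves every 70/3.6 ≈ 19.44 years.
An 8 times gap closes after 3 halvings: 3 × 19.44 ≈ 58 years.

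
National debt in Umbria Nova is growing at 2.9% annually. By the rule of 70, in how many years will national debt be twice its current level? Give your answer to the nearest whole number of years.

At 2.9%, doubling takes about 70/2.9 = 24.14 years.

around 24 years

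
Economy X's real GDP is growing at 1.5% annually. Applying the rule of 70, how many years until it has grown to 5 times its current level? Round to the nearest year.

roughly 108 years

One doubling takes 70/1.5 = 46.67 years.
5× is log₂ 5 ≈ 2.32 doublings, so ≈ 2.32 × 46.67 = 108 years.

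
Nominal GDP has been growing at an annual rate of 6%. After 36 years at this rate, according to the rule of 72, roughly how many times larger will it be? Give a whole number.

≈ 8 times

72/6 ≈ 12.00 years per doubling.
36 years fits 3 doublings: 2^3 = 8.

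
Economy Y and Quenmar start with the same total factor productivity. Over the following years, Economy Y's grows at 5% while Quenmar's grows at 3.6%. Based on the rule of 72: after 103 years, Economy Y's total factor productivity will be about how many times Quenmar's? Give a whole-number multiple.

roughly 4 times

Only the 1.4-point difference matters.
72/1.4 ≈ 51.43 years per doubling of the ratio; 103 years gives 2.00 doublings, so ≈ 4×.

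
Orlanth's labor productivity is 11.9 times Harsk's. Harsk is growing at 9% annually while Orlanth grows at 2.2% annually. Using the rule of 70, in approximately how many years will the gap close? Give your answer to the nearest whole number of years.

Harsk gains on Orlanth at 9% − 2.2% = 6.8 points a year.
At that relative rate the gap halves every 70/6.8 ≈ 10.29 years.
An 11.9 times gap takes log₂(11.9) ≈ 3.57 halvings to close: 3.57 × 10.29 ≈ 37 years.

roughly 37 years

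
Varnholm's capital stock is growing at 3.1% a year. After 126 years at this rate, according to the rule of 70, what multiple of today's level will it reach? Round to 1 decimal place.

about 47.8 times

Doubles every ≈ 22.58 years (70/3.1).
126 years is 5.58 doublings; 2^5.58 ≈ 47.8×.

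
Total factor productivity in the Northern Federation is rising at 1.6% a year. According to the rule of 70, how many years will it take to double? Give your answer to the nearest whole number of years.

roughly 44 years

Doubling time ≈ 70 / 1.6 = 43.75 years.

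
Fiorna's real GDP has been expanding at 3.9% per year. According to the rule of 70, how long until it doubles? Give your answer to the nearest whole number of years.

around 18 years

At 3.9%, doubling takes about 70/3.9 = 17.95 years.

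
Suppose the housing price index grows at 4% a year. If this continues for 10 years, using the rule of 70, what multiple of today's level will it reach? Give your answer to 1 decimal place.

≈ 1.5 times

Doubles every ≈ 17.50 years (70/4).
10 years is 0.57 doublings; 2^0.57 ≈ 1.5×.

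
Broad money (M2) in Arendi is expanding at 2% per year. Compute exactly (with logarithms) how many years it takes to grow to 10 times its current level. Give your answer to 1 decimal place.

116.3 years

t = ln(10) / ln(1 + 0.02) = 2.3026 / 0.019803 ≈ 116.28.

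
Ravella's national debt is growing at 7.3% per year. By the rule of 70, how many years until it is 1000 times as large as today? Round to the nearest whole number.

Doubling time ≈ 70/7.3 = 9.59 years.
Reaching 1000× takes log₂(1000) ≈ 9.97 doublings.
9.97 × 9.59 ≈ 96 years.

roughly 96 years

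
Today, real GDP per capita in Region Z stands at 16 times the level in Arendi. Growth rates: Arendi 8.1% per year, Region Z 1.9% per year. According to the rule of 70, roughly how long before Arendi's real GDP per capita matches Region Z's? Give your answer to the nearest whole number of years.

What matters is the difference: 6.2 pp.
Rule of 70 on the gap: the ratio halves every 70/6.2 ≈ 11.29 years.
A 16 times gap closes after 4 halvings: 4 × 11.29 ≈ 45 years.

roughly 45 years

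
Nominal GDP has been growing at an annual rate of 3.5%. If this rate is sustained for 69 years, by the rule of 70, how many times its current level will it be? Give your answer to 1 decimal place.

10.9 times

Doubling time ≈ 70/3.5 = 20.00 years.
69 years / 20.00 ≈ 3.45 doublings → factor 2^3.45 ≈ 10.9.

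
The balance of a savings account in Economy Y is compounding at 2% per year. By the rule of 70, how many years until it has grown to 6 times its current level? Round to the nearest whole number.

roughly 90 years

At 2% it doubles every 70/2 ≈ 35.00 years.
6× is log₂ 6 ≈ 2.58 doublings, so ≈ 2.58 × 35.00 = 90 years.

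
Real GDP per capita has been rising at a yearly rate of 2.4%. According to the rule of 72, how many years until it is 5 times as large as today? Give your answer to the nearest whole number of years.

Doubling time ≈ 72/2.4 = 30.00 years.
5× is log₂ 5 ≈ 2.32 doublings, so ≈ 2.32 × 30.00 = 70 years.

about 70 years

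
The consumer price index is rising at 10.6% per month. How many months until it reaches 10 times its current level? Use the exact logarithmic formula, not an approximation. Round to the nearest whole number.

23 months

t = ln(10) / ln(1 + 0.106) = 2.3026 / 0.100750 ≈ 22.85.
≈ 23 months.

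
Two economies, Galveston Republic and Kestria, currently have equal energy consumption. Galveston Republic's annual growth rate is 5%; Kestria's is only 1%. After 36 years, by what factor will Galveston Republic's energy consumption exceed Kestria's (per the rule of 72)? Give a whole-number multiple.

Galveston Republic pulls ahead at 4 pp per year, so the ratio doubles every 72/4 ≈ 18.00 years.
In 36 years that's 2.00 doublings: 2^2.00 ≈ 4.

approximately 4 times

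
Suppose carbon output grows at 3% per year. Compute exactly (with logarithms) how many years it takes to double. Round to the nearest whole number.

t = ln(2) / ln(1 + 0.03) = 0.6931 / 0.029559 ≈ 23.45.
≈ 23 years.

23 years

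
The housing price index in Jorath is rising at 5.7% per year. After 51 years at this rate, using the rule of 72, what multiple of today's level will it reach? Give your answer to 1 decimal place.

roughly 16.4 times

Doubles every ≈ 12.63 years (72/5.7).
51 years is 4.04 doublings; 2^4.04 ≈ 16.4×.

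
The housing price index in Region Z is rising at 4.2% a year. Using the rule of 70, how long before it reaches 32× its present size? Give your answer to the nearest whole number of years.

approximately 83 years

Doubling time ≈ 70/4.2 = 16.67 years.
Getting to 32× needs 5 doublings: 5 × 16.67 ≈ 83 years.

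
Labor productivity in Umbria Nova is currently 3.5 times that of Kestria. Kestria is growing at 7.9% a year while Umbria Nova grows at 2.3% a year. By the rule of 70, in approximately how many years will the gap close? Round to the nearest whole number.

Kestria gains on Umbria Nova at 7.9% − 2.3% = 5.6 points a year.
At that relative rate the gap halves every 70/5.6 ≈ 12.50 years.
A 3.5 times gap takes log₂(3.5) ≈ 1.81 halvings to close: 1.81 × 12.50 ≈ 23 years.

≈ 23 years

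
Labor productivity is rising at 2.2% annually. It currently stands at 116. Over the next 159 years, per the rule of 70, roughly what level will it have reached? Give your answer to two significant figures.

roughly 3700

It doubles every 70/2.2 ≈ 31.82 years, so 159 years is 5.00 doublings.
2^5.00 ≈ 32.00; 116 × 32.00 ≈ 3700.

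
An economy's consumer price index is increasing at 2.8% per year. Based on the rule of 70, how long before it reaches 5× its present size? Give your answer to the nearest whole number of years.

≈ 58 years

At 2.8% it doubles every 70/2.8 ≈ 25.00 years.
5× is log₂ 5 ≈ 2.32 doublings, so ≈ 2.32 × 25.00 = 58 years.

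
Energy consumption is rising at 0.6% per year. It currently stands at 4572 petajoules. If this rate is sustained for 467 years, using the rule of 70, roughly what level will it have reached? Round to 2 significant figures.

Doubling time ≈ 70/0.6 = 116.67 years.
467 years is 467/116.67 ≈ 4.00 doublings, a factor of 2^4.00 ≈ 16.00.
4572 × 16.00 ≈ 73000 petajoules.

73000 petajoules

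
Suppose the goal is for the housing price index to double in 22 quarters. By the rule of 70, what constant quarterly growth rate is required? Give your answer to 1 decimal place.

70 / 22 ≈ 3.18, so about 3.2% per quarter.

around 3.2%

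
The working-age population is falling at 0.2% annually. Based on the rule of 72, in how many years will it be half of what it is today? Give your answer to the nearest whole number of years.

approximately 360 years

Halving time ≈ 72 / 0.2 = 360.00 → 360 years.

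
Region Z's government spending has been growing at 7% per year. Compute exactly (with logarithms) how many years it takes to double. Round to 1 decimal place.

10.2 years

t = ln(2) / ln(1 + 0.07) = 0.6931 / 0.067659 ≈ 10.24.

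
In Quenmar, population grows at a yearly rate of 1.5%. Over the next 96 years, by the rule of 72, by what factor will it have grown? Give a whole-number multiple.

At 1.5% one doubling takes ≈ 48.00 years; 96 years is 2 of them, so ×4.

about 4 times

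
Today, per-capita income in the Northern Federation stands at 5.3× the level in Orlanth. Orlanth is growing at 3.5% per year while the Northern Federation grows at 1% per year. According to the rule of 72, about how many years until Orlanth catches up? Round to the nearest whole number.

roughly 69 years

What matters is the difference: 2.5 pp.
Rule of 72 on the gap: the ratio halves every 72/2.5 ≈ 28.80 years.
A 5.3× gap takes log₂(5.3) ≈ 2.41 halvings to close: 2.41 × 28.80 ≈ 69 years.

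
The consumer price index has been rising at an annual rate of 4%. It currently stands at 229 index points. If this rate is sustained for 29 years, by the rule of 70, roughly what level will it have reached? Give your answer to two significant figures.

about 720 index points

Doubling time ≈ 70/4 = 17.50 years.
29 years is 29/17.50 ≈ 1.66 doublings, a factor of 2^1.66 ≈ 3.16.
229 × 3.16 ≈ 720 index points.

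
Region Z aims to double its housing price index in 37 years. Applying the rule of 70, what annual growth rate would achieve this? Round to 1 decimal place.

70 / 37 ≈ 1.89, so about 1.9% annually.

1.9%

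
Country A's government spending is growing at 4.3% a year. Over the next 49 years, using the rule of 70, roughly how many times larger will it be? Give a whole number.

At 4.3% one doubling takes ≈ 16.28 years; 49 years is 3 of them, so ×8.

8 times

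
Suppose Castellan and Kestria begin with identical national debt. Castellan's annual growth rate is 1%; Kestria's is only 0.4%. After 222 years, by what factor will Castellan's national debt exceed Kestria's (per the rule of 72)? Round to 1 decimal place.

approximately 3.6 times

Castellan pulls ahead at 0.6 pp per year, so the ratio doubles every 72/0.6 ≈ 120.00 years.
In 222 years that's 1.85 doublings: 2^1.85 ≈ 3.6.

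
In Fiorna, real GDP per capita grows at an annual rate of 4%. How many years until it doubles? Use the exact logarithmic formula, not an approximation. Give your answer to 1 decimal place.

17.7 years

t = ln(2) / ln(1 + 0.04) = 0.6931 / 0.039221 ≈ 17.67.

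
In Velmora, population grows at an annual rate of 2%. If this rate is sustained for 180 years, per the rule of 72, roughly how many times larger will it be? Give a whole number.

72/2 ≈ 36.00 years per doubling.
180 years fits 5 doublings: 2^5 = 32.

32 times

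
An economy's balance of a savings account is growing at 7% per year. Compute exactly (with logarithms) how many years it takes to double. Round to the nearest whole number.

t = ln(2) / ln(1 + 0.07) = 0.6931 / 0.067659 ≈ 10.24.
≈ 10 years.

10 years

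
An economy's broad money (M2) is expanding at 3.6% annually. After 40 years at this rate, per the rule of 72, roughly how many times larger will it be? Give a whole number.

Doubling time ≈ 72/3.6 = 20.00 years.
40/20.00 ≈ 2 doublings, so about 2^2 = 4×.

about 4 times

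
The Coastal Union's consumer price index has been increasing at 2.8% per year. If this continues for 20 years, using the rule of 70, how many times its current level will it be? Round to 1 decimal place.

around 1.7 times

Doubling time ≈ 70/2.8 = 25.00 years.
20 years / 25.00 ≈ 0.80 doublings → factor 2^0.80 ≈ 1.7.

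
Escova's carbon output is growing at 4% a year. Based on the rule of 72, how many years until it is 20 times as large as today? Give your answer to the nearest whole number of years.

At 4% it doubles every 72/4 ≈ 18.00 years.
Reaching 20× takes log₂(20) ≈ 4.32 doublings.
4.32 × 18.00 ≈ 78 years.

about 78 years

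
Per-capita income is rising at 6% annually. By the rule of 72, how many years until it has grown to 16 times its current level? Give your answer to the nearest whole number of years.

roughly 48 years

One doubling takes 72/6 = 12.00 years.
16 = 2^4, so 4 doublings → 48 years.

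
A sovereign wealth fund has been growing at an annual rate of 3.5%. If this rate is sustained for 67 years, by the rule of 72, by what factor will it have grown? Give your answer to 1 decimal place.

Doubling time ≈ 72/3.5 = 20.57 years.
67 years / 20.57 ≈ 3.26 doublings → factor 2^3.26 ≈ 9.6.

≈ 9.6 times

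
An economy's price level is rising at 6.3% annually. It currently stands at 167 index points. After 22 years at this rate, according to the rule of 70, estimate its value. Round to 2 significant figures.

about 660 index points

Doubling time ≈ 70/6.3 = 11.11 years.
22 years is 22/11.11 ≈ 1.98 doublings, a factor of 2^1.98 ≈ 3.94.
167 × 3.94 ≈ 660 index points.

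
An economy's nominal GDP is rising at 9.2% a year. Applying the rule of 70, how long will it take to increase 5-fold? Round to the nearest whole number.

roughly 18 years

One doubling takes 70/9.2 = 7.61 years.
Reaching 5× takes log₂(5) ≈ 2.32 doublings.
2.32 × 7.61 ≈ 18 years.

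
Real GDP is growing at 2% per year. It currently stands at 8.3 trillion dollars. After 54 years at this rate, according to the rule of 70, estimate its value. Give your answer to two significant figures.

approximately 24 trillion dollars

Doubling time ≈ 70/2 = 35.00 years.
54 years is 54/35.00 ≈ 1.54 doublings, a factor of 2^1.54 ≈ 2.91.
8.3 × 2.91 ≈ 24 trillion dollars.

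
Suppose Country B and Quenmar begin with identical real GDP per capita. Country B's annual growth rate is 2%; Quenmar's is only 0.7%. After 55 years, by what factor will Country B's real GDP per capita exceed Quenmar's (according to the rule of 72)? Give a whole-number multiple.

≈ 2 times

Only the 1.3-point difference matters.
72/1.3 ≈ 55.38 years per doubling of the ratio; 55 years gives 0.99 doublings, so ≈ 2×.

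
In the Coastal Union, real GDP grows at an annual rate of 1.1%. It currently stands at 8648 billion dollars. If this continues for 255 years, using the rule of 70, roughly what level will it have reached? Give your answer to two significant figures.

around 140000 billion dollars

Doubling time ≈ 70/1.1 = 63.64 years.
255 years is 255/63.64 ≈ 4.01 doublings, a factor of 2^4.01 ≈ 16.11.
8648 × 16.11 ≈ 140000 billion dollars.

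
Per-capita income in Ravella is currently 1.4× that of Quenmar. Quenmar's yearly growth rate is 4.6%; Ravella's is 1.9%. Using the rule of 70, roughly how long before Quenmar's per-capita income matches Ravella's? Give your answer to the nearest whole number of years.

Quenmar gains on Ravella at 4.6% − 1.9% = 2.7 points a year.
At that relative rate the gap halves every 70/2.7 ≈ 25.93 years.
A 1.4× gap takes log₂(1.4) ≈ 0.49 halvings to close: 0.49 × 25.93 ≈ 13 years.

13 years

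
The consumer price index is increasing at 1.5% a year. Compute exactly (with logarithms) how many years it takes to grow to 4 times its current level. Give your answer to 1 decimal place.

t = ln(4) / ln(1 + 0.015) = 1.3863 / 0.014889 ≈ 93.11.

93.1 years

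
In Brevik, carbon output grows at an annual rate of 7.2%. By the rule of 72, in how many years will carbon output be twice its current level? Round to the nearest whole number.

approximately 10 years

72/7.2 ≈ 10.00, so it doubles roughly every 10 years.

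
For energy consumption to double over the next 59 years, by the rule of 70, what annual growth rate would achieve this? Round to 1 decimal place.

70 / 59 ≈ 1.19, so about 1.2% a year.

≈ 1.2%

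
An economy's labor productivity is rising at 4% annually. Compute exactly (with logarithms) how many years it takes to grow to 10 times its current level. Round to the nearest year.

59 years

t = ln(10) / ln(1 + 0.04) = 2.3026 / 0.039221 ≈ 58.71.
≈ 59 years.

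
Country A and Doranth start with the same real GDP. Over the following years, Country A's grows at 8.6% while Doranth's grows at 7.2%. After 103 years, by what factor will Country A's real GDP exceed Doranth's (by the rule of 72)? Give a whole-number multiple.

≈ 4 times

Rate gap = 8.6% − 7.2% = 1.4 points.
The ratio doubles every 72/1.4 ≈ 51.43 years.
103/51.43 ≈ 2.00 doublings → ratio ≈ 2^2.00 ≈ 4.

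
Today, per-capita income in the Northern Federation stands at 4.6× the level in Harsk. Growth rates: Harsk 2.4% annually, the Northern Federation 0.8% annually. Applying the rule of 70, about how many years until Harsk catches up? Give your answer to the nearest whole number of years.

about 96 years

What matters is the difference: 1.6 pp.
Rule of 70 on the gap: the ratio halves every 70/1.6 ≈ 43.75 years.
A 4.6× gap takes log₂(4.6) ≈ 2.20 halvings to close: 2.20 × 43.75 ≈ 96 years.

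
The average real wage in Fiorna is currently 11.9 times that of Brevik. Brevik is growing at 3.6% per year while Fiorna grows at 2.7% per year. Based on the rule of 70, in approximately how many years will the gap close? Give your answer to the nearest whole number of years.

Brevik gains on Fiorna at 3.6% − 2.7% = 0.9 points a year.
At that relative rate the gap halves every 70/0.9 ≈ 77.78 years.
An 11.9 times gap takes log₂(11.9) ≈ 3.57 halvings to close: 3.57 × 77.78 ≈ 278 years.

roughly 278 years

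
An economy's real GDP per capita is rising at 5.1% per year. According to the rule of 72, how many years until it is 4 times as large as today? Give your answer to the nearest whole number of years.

One doubling takes 72/5.1 = 14.12 years.
Getting to 4× needs 2 doublings: 2 × 14.12 ≈ 28 years.

roughly 28 years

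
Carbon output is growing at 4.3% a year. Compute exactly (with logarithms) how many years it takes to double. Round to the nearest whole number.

16 years

t = ln(2) / ln(1 + 0.043) = 0.6931 / 0.042101 ≈ 16.46.
≈ 16 years.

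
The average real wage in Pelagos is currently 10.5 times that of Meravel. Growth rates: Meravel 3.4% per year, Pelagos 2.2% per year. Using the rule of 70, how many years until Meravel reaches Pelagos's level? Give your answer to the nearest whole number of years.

approximately 198 years

What matters is the difference: 1.2 pp.
Rule of 70 on the gap: the ratio halves every 70/1.2 ≈ 58.33 years.
A 10.5 times gap takes log₂(10.5) ≈ 3.39 halvings to close: 3.39 × 58.33 ≈ 198 years.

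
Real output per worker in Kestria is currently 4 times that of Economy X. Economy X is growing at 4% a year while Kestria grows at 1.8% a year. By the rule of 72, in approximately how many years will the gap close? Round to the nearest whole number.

roughly 65 years

The growth-rate gap is 4% − 1.8% = 2.2 percentage points.
So the ratio between them halves every 72/2.2 ≈ 32.73 years.
A 4 times gap closes after 2 halvings: 2 × 32.73 ≈ 65 years.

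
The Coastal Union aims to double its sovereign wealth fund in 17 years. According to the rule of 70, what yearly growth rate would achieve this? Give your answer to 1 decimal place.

around 4.1%

70 / 17 ≈ 4.12, so about 4.1% per year.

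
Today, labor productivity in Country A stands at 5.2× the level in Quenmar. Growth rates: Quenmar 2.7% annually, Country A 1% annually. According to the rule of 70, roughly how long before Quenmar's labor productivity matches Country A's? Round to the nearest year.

What matters is the difference: 1.7 pp.
Rule of 70 on the gap: the ratio halves every 70/1.7 ≈ 41.18 years.
A 5.2× gap takes log₂(5.2) ≈ 2.38 halvings to close: 2.38 × 41.18 ≈ 98 years.

approximately 98 years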